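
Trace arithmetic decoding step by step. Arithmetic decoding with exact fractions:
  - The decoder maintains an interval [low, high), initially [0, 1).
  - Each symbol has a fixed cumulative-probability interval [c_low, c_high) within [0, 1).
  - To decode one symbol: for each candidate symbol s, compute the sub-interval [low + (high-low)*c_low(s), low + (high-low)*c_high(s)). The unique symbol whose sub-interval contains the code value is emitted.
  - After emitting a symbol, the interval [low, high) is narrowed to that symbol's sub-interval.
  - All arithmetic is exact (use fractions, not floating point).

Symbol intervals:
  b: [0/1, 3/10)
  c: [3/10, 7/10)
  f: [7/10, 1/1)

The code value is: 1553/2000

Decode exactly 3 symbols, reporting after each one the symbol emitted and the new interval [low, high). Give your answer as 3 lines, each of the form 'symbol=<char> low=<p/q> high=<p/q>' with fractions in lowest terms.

Answer: symbol=f low=7/10 high=1/1
symbol=b low=7/10 high=79/100
symbol=f low=763/1000 high=79/100

Derivation:
Step 1: interval [0/1, 1/1), width = 1/1 - 0/1 = 1/1
  'b': [0/1 + 1/1*0/1, 0/1 + 1/1*3/10) = [0/1, 3/10)
  'c': [0/1 + 1/1*3/10, 0/1 + 1/1*7/10) = [3/10, 7/10)
  'f': [0/1 + 1/1*7/10, 0/1 + 1/1*1/1) = [7/10, 1/1) <- contains code 1553/2000
  emit 'f', narrow to [7/10, 1/1)
Step 2: interval [7/10, 1/1), width = 1/1 - 7/10 = 3/10
  'b': [7/10 + 3/10*0/1, 7/10 + 3/10*3/10) = [7/10, 79/100) <- contains code 1553/2000
  'c': [7/10 + 3/10*3/10, 7/10 + 3/10*7/10) = [79/100, 91/100)
  'f': [7/10 + 3/10*7/10, 7/10 + 3/10*1/1) = [91/100, 1/1)
  emit 'b', narrow to [7/10, 79/100)
Step 3: interval [7/10, 79/100), width = 79/100 - 7/10 = 9/100
  'b': [7/10 + 9/100*0/1, 7/10 + 9/100*3/10) = [7/10, 727/1000)
  'c': [7/10 + 9/100*3/10, 7/10 + 9/100*7/10) = [727/1000, 763/1000)
  'f': [7/10 + 9/100*7/10, 7/10 + 9/100*1/1) = [763/1000, 79/100) <- contains code 1553/2000
  emit 'f', narrow to [763/1000, 79/100)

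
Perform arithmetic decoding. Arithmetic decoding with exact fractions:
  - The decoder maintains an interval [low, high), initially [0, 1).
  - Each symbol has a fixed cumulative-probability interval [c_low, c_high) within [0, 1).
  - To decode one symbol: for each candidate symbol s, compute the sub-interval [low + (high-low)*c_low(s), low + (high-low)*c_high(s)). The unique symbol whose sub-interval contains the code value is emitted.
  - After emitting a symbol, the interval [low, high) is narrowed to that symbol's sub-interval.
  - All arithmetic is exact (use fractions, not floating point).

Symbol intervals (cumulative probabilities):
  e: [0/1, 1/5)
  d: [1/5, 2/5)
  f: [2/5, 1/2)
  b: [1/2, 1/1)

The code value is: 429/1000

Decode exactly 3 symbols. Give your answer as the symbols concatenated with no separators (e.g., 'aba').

Step 1: interval [0/1, 1/1), width = 1/1 - 0/1 = 1/1
  'e': [0/1 + 1/1*0/1, 0/1 + 1/1*1/5) = [0/1, 1/5)
  'd': [0/1 + 1/1*1/5, 0/1 + 1/1*2/5) = [1/5, 2/5)
  'f': [0/1 + 1/1*2/5, 0/1 + 1/1*1/2) = [2/5, 1/2) <- contains code 429/1000
  'b': [0/1 + 1/1*1/2, 0/1 + 1/1*1/1) = [1/2, 1/1)
  emit 'f', narrow to [2/5, 1/2)
Step 2: interval [2/5, 1/2), width = 1/2 - 2/5 = 1/10
  'e': [2/5 + 1/10*0/1, 2/5 + 1/10*1/5) = [2/5, 21/50)
  'd': [2/5 + 1/10*1/5, 2/5 + 1/10*2/5) = [21/50, 11/25) <- contains code 429/1000
  'f': [2/5 + 1/10*2/5, 2/5 + 1/10*1/2) = [11/25, 9/20)
  'b': [2/5 + 1/10*1/2, 2/5 + 1/10*1/1) = [9/20, 1/2)
  emit 'd', narrow to [21/50, 11/25)
Step 3: interval [21/50, 11/25), width = 11/25 - 21/50 = 1/50
  'e': [21/50 + 1/50*0/1, 21/50 + 1/50*1/5) = [21/50, 53/125)
  'd': [21/50 + 1/50*1/5, 21/50 + 1/50*2/5) = [53/125, 107/250)
  'f': [21/50 + 1/50*2/5, 21/50 + 1/50*1/2) = [107/250, 43/100) <- contains code 429/1000
  'b': [21/50 + 1/50*1/2, 21/50 + 1/50*1/1) = [43/100, 11/25)
  emit 'f', narrow to [107/250, 43/100)

Answer: fdf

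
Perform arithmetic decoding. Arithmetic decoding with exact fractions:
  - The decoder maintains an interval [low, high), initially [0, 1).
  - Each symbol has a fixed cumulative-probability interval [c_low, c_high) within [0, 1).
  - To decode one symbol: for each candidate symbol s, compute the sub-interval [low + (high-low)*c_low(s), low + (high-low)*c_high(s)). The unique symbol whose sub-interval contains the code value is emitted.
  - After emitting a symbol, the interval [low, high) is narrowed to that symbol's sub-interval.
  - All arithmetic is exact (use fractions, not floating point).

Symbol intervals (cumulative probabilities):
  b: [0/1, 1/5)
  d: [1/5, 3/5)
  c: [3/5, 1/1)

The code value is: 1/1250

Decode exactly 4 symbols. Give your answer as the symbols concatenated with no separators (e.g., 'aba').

Step 1: interval [0/1, 1/1), width = 1/1 - 0/1 = 1/1
  'b': [0/1 + 1/1*0/1, 0/1 + 1/1*1/5) = [0/1, 1/5) <- contains code 1/1250
  'd': [0/1 + 1/1*1/5, 0/1 + 1/1*3/5) = [1/5, 3/5)
  'c': [0/1 + 1/1*3/5, 0/1 + 1/1*1/1) = [3/5, 1/1)
  emit 'b', narrow to [0/1, 1/5)
Step 2: interval [0/1, 1/5), width = 1/5 - 0/1 = 1/5
  'b': [0/1 + 1/5*0/1, 0/1 + 1/5*1/5) = [0/1, 1/25) <- contains code 1/1250
  'd': [0/1 + 1/5*1/5, 0/1 + 1/5*3/5) = [1/25, 3/25)
  'c': [0/1 + 1/5*3/5, 0/1 + 1/5*1/1) = [3/25, 1/5)
  emit 'b', narrow to [0/1, 1/25)
Step 3: interval [0/1, 1/25), width = 1/25 - 0/1 = 1/25
  'b': [0/1 + 1/25*0/1, 0/1 + 1/25*1/5) = [0/1, 1/125) <- contains code 1/1250
  'd': [0/1 + 1/25*1/5, 0/1 + 1/25*3/5) = [1/125, 3/125)
  'c': [0/1 + 1/25*3/5, 0/1 + 1/25*1/1) = [3/125, 1/25)
  emit 'b', narrow to [0/1, 1/125)
Step 4: interval [0/1, 1/125), width = 1/125 - 0/1 = 1/125
  'b': [0/1 + 1/125*0/1, 0/1 + 1/125*1/5) = [0/1, 1/625) <- contains code 1/1250
  'd': [0/1 + 1/125*1/5, 0/1 + 1/125*3/5) = [1/625, 3/625)
  'c': [0/1 + 1/125*3/5, 0/1 + 1/125*1/1) = [3/625, 1/125)
  emit 'b', narrow to [0/1, 1/625)

Answer: bbbb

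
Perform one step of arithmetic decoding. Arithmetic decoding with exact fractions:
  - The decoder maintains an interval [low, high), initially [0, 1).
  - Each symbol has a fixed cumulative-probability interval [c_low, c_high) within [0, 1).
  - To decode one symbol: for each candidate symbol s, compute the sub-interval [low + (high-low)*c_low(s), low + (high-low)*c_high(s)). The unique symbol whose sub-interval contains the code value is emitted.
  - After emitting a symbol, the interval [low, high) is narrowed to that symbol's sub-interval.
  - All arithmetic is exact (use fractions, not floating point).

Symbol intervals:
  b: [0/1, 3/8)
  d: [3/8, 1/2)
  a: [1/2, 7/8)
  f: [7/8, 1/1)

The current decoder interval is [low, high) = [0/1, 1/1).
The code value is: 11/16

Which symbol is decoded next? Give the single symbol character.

Answer: a

Derivation:
Interval width = high − low = 1/1 − 0/1 = 1/1
Scaled code = (code − low) / width = (11/16 − 0/1) / 1/1 = 11/16
  b: [0/1, 3/8) 
  d: [3/8, 1/2) 
  a: [1/2, 7/8) ← scaled code falls here ✓
  f: [7/8, 1/1) 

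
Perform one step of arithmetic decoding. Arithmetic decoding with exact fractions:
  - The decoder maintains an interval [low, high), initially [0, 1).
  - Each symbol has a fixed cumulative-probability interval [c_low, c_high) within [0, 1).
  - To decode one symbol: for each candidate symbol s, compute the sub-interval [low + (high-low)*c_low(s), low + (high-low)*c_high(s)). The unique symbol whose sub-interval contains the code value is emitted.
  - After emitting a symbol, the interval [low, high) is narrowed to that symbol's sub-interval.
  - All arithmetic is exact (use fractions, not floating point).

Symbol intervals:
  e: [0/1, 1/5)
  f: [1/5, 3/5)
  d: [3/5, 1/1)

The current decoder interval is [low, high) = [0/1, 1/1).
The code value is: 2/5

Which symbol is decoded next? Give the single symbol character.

Interval width = high − low = 1/1 − 0/1 = 1/1
Scaled code = (code − low) / width = (2/5 − 0/1) / 1/1 = 2/5
  e: [0/1, 1/5) 
  f: [1/5, 3/5) ← scaled code falls here ✓
  d: [3/5, 1/1) 

Answer: f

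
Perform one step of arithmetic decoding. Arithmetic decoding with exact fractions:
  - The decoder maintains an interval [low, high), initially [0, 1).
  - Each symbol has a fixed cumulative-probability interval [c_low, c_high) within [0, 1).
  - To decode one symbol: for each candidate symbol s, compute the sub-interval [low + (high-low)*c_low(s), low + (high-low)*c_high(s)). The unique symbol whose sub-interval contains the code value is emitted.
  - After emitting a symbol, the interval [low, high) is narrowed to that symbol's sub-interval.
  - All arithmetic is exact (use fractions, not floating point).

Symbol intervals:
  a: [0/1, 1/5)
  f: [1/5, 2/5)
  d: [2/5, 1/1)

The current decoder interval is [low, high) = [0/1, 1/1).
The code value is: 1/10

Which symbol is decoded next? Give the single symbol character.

Interval width = high − low = 1/1 − 0/1 = 1/1
Scaled code = (code − low) / width = (1/10 − 0/1) / 1/1 = 1/10
  a: [0/1, 1/5) ← scaled code falls here ✓
  f: [1/5, 2/5) 
  d: [2/5, 1/1) 

Answer: a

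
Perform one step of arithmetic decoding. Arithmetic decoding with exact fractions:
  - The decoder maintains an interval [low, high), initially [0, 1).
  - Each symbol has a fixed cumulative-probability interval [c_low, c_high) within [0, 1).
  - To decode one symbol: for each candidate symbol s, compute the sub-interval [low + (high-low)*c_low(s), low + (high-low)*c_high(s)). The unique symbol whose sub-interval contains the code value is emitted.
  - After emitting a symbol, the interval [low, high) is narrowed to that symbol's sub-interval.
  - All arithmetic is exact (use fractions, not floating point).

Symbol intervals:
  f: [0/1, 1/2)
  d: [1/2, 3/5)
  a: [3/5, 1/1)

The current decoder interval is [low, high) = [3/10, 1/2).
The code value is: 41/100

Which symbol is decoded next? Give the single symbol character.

Interval width = high − low = 1/2 − 3/10 = 1/5
Scaled code = (code − low) / width = (41/100 − 3/10) / 1/5 = 11/20
  f: [0/1, 1/2) 
  d: [1/2, 3/5) ← scaled code falls here ✓
  a: [3/5, 1/1) 

Answer: d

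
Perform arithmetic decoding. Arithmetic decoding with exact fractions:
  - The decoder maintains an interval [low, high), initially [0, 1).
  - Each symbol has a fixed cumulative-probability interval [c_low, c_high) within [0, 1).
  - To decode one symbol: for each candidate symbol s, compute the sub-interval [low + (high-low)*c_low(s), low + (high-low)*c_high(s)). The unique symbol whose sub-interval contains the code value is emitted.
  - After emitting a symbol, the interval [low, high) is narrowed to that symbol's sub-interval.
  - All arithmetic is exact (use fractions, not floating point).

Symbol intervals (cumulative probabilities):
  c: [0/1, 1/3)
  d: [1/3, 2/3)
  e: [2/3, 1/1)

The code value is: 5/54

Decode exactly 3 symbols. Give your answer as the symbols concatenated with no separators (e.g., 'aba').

Step 1: interval [0/1, 1/1), width = 1/1 - 0/1 = 1/1
  'c': [0/1 + 1/1*0/1, 0/1 + 1/1*1/3) = [0/1, 1/3) <- contains code 5/54
  'd': [0/1 + 1/1*1/3, 0/1 + 1/1*2/3) = [1/3, 2/3)
  'e': [0/1 + 1/1*2/3, 0/1 + 1/1*1/1) = [2/3, 1/1)
  emit 'c', narrow to [0/1, 1/3)
Step 2: interval [0/1, 1/3), width = 1/3 - 0/1 = 1/3
  'c': [0/1 + 1/3*0/1, 0/1 + 1/3*1/3) = [0/1, 1/9) <- contains code 5/54
  'd': [0/1 + 1/3*1/3, 0/1 + 1/3*2/3) = [1/9, 2/9)
  'e': [0/1 + 1/3*2/3, 0/1 + 1/3*1/1) = [2/9, 1/3)
  emit 'c', narrow to [0/1, 1/9)
Step 3: interval [0/1, 1/9), width = 1/9 - 0/1 = 1/9
  'c': [0/1 + 1/9*0/1, 0/1 + 1/9*1/3) = [0/1, 1/27)
  'd': [0/1 + 1/9*1/3, 0/1 + 1/9*2/3) = [1/27, 2/27)
  'e': [0/1 + 1/9*2/3, 0/1 + 1/9*1/1) = [2/27, 1/9) <- contains code 5/54
  emit 'e', narrow to [2/27, 1/9)

Answer: cce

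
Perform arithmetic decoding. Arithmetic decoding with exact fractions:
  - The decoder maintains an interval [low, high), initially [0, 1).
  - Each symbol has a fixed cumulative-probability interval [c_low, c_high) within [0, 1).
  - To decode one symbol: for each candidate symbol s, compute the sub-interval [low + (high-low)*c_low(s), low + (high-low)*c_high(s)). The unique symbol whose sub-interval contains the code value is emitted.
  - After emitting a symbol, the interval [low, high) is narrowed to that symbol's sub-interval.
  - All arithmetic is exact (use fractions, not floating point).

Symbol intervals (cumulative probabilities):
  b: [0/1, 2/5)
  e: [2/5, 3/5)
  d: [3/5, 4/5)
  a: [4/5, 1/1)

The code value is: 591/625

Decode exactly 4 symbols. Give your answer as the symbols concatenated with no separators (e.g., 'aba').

Step 1: interval [0/1, 1/1), width = 1/1 - 0/1 = 1/1
  'b': [0/1 + 1/1*0/1, 0/1 + 1/1*2/5) = [0/1, 2/5)
  'e': [0/1 + 1/1*2/5, 0/1 + 1/1*3/5) = [2/5, 3/5)
  'd': [0/1 + 1/1*3/5, 0/1 + 1/1*4/5) = [3/5, 4/5)
  'a': [0/1 + 1/1*4/5, 0/1 + 1/1*1/1) = [4/5, 1/1) <- contains code 591/625
  emit 'a', narrow to [4/5, 1/1)
Step 2: interval [4/5, 1/1), width = 1/1 - 4/5 = 1/5
  'b': [4/5 + 1/5*0/1, 4/5 + 1/5*2/5) = [4/5, 22/25)
  'e': [4/5 + 1/5*2/5, 4/5 + 1/5*3/5) = [22/25, 23/25)
  'd': [4/5 + 1/5*3/5, 4/5 + 1/5*4/5) = [23/25, 24/25) <- contains code 591/625
  'a': [4/5 + 1/5*4/5, 4/5 + 1/5*1/1) = [24/25, 1/1)
  emit 'd', narrow to [23/25, 24/25)
Step 3: interval [23/25, 24/25), width = 24/25 - 23/25 = 1/25
  'b': [23/25 + 1/25*0/1, 23/25 + 1/25*2/5) = [23/25, 117/125)
  'e': [23/25 + 1/25*2/5, 23/25 + 1/25*3/5) = [117/125, 118/125)
  'd': [23/25 + 1/25*3/5, 23/25 + 1/25*4/5) = [118/125, 119/125) <- contains code 591/625
  'a': [23/25 + 1/25*4/5, 23/25 + 1/25*1/1) = [119/125, 24/25)
  emit 'd', narrow to [118/125, 119/125)
Step 4: interval [118/125, 119/125), width = 119/125 - 118/125 = 1/125
  'b': [118/125 + 1/125*0/1, 118/125 + 1/125*2/5) = [118/125, 592/625) <- contains code 591/625
  'e': [118/125 + 1/125*2/5, 118/125 + 1/125*3/5) = [592/625, 593/625)
  'd': [118/125 + 1/125*3/5, 118/125 + 1/125*4/5) = [593/625, 594/625)
  'a': [118/125 + 1/125*4/5, 118/125 + 1/125*1/1) = [594/625, 119/125)
  emit 'b', narrow to [118/125, 592/625)

Answer: addb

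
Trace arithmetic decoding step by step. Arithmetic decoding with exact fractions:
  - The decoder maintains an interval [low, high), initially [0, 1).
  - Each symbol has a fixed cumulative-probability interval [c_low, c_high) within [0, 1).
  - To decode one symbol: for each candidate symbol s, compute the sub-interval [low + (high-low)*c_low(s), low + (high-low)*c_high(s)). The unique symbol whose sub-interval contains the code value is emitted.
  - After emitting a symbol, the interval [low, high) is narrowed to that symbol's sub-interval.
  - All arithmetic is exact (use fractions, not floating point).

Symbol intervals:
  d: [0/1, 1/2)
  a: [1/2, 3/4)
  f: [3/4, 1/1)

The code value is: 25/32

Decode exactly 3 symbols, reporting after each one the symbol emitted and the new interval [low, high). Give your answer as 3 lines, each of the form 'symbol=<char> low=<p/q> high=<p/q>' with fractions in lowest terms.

Answer: symbol=f low=3/4 high=1/1
symbol=d low=3/4 high=7/8
symbol=d low=3/4 high=13/16

Derivation:
Step 1: interval [0/1, 1/1), width = 1/1 - 0/1 = 1/1
  'd': [0/1 + 1/1*0/1, 0/1 + 1/1*1/2) = [0/1, 1/2)
  'a': [0/1 + 1/1*1/2, 0/1 + 1/1*3/4) = [1/2, 3/4)
  'f': [0/1 + 1/1*3/4, 0/1 + 1/1*1/1) = [3/4, 1/1) <- contains code 25/32
  emit 'f', narrow to [3/4, 1/1)
Step 2: interval [3/4, 1/1), width = 1/1 - 3/4 = 1/4
  'd': [3/4 + 1/4*0/1, 3/4 + 1/4*1/2) = [3/4, 7/8) <- contains code 25/32
  'a': [3/4 + 1/4*1/2, 3/4 + 1/4*3/4) = [7/8, 15/16)
  'f': [3/4 + 1/4*3/4, 3/4 + 1/4*1/1) = [15/16, 1/1)
  emit 'd', narrow to [3/4, 7/8)
Step 3: interval [3/4, 7/8), width = 7/8 - 3/4 = 1/8
  'd': [3/4 + 1/8*0/1, 3/4 + 1/8*1/2) = [3/4, 13/16) <- contains code 25/32
  'a': [3/4 + 1/8*1/2, 3/4 + 1/8*3/4) = [13/16, 27/32)
  'f': [3/4 + 1/8*3/4, 3/4 + 1/8*1/1) = [27/32, 7/8)
  emit 'd', narrow to [3/4, 13/16)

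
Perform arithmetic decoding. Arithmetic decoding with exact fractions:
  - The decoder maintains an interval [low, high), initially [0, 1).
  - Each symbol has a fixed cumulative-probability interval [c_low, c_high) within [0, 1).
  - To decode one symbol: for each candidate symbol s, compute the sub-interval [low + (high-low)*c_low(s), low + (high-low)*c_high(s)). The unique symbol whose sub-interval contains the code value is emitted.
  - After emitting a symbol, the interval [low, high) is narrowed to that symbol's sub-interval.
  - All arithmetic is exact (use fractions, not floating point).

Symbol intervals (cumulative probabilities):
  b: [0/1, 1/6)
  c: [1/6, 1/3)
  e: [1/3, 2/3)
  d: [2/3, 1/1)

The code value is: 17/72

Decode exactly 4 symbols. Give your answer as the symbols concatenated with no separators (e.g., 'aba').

Answer: cece

Derivation:
Step 1: interval [0/1, 1/1), width = 1/1 - 0/1 = 1/1
  'b': [0/1 + 1/1*0/1, 0/1 + 1/1*1/6) = [0/1, 1/6)
  'c': [0/1 + 1/1*1/6, 0/1 + 1/1*1/3) = [1/6, 1/3) <- contains code 17/72
  'e': [0/1 + 1/1*1/3, 0/1 + 1/1*2/3) = [1/3, 2/3)
  'd': [0/1 + 1/1*2/3, 0/1 + 1/1*1/1) = [2/3, 1/1)
  emit 'c', narrow to [1/6, 1/3)
Step 2: interval [1/6, 1/3), width = 1/3 - 1/6 = 1/6
  'b': [1/6 + 1/6*0/1, 1/6 + 1/6*1/6) = [1/6, 7/36)
  'c': [1/6 + 1/6*1/6, 1/6 + 1/6*1/3) = [7/36, 2/9)
  'e': [1/6 + 1/6*1/3, 1/6 + 1/6*2/3) = [2/9, 5/18) <- contains code 17/72
  'd': [1/6 + 1/6*2/3, 1/6 + 1/6*1/1) = [5/18, 1/3)
  emit 'e', narrow to [2/9, 5/18)
Step 3: interval [2/9, 5/18), width = 5/18 - 2/9 = 1/18
  'b': [2/9 + 1/18*0/1, 2/9 + 1/18*1/6) = [2/9, 25/108)
  'c': [2/9 + 1/18*1/6, 2/9 + 1/18*1/3) = [25/108, 13/54) <- contains code 17/72
  'e': [2/9 + 1/18*1/3, 2/9 + 1/18*2/3) = [13/54, 7/27)
  'd': [2/9 + 1/18*2/3, 2/9 + 1/18*1/1) = [7/27, 5/18)
  emit 'c', narrow to [25/108, 13/54)
Step 4: interval [25/108, 13/54), width = 13/54 - 25/108 = 1/108
  'b': [25/108 + 1/108*0/1, 25/108 + 1/108*1/6) = [25/108, 151/648)
  'c': [25/108 + 1/108*1/6, 25/108 + 1/108*1/3) = [151/648, 19/81)
  'e': [25/108 + 1/108*1/3, 25/108 + 1/108*2/3) = [19/81, 77/324) <- contains code 17/72
  'd': [25/108 + 1/108*2/3, 25/108 + 1/108*1/1) = [77/324, 13/54)
  emit 'e', narrow to [19/81, 77/324)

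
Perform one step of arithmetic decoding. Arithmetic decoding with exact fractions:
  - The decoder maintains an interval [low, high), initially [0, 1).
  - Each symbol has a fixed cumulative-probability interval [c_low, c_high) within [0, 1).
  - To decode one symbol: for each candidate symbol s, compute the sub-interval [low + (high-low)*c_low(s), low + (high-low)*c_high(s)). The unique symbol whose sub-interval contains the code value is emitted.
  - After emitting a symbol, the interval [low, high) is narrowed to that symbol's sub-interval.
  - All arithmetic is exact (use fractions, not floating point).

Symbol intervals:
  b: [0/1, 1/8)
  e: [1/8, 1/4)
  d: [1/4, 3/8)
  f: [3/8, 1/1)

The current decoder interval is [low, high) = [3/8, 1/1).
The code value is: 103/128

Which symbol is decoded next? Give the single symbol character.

Interval width = high − low = 1/1 − 3/8 = 5/8
Scaled code = (code − low) / width = (103/128 − 3/8) / 5/8 = 11/16
  b: [0/1, 1/8) 
  e: [1/8, 1/4) 
  d: [1/4, 3/8) 
  f: [3/8, 1/1) ← scaled code falls here ✓

Answer: f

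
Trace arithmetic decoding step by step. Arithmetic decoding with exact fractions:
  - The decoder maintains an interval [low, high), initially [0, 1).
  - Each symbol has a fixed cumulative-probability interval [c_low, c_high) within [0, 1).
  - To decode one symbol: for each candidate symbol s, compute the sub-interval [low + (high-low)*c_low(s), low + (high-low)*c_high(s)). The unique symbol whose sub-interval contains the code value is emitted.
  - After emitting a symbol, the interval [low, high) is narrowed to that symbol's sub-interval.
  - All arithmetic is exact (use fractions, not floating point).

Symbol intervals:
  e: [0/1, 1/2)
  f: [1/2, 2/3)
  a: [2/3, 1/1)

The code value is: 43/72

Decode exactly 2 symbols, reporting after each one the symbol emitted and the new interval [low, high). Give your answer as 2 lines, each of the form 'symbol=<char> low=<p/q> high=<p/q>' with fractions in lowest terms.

Answer: symbol=f low=1/2 high=2/3
symbol=f low=7/12 high=11/18

Derivation:
Step 1: interval [0/1, 1/1), width = 1/1 - 0/1 = 1/1
  'e': [0/1 + 1/1*0/1, 0/1 + 1/1*1/2) = [0/1, 1/2)
  'f': [0/1 + 1/1*1/2, 0/1 + 1/1*2/3) = [1/2, 2/3) <- contains code 43/72
  'a': [0/1 + 1/1*2/3, 0/1 + 1/1*1/1) = [2/3, 1/1)
  emit 'f', narrow to [1/2, 2/3)
Step 2: interval [1/2, 2/3), width = 2/3 - 1/2 = 1/6
  'e': [1/2 + 1/6*0/1, 1/2 + 1/6*1/2) = [1/2, 7/12)
  'f': [1/2 + 1/6*1/2, 1/2 + 1/6*2/3) = [7/12, 11/18) <- contains code 43/72
  'a': [1/2 + 1/6*2/3, 1/2 + 1/6*1/1) = [11/18, 2/3)
  emit 'f', narrow to [7/12, 11/18)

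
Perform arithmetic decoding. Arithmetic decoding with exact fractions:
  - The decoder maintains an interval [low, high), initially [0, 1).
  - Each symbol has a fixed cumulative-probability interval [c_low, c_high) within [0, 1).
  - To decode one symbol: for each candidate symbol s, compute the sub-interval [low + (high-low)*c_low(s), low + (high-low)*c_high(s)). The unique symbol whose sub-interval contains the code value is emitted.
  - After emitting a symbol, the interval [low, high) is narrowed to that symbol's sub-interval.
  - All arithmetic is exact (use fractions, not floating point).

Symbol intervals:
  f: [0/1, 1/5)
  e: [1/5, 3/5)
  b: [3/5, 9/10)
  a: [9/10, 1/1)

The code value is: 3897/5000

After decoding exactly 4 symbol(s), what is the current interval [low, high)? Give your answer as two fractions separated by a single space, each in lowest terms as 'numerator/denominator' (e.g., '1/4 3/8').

Answer: 1947/2500 39/50

Derivation:
Step 1: interval [0/1, 1/1), width = 1/1 - 0/1 = 1/1
  'f': [0/1 + 1/1*0/1, 0/1 + 1/1*1/5) = [0/1, 1/5)
  'e': [0/1 + 1/1*1/5, 0/1 + 1/1*3/5) = [1/5, 3/5)
  'b': [0/1 + 1/1*3/5, 0/1 + 1/1*9/10) = [3/5, 9/10) <- contains code 3897/5000
  'a': [0/1 + 1/1*9/10, 0/1 + 1/1*1/1) = [9/10, 1/1)
  emit 'b', narrow to [3/5, 9/10)
Step 2: interval [3/5, 9/10), width = 9/10 - 3/5 = 3/10
  'f': [3/5 + 3/10*0/1, 3/5 + 3/10*1/5) = [3/5, 33/50)
  'e': [3/5 + 3/10*1/5, 3/5 + 3/10*3/5) = [33/50, 39/50) <- contains code 3897/5000
  'b': [3/5 + 3/10*3/5, 3/5 + 3/10*9/10) = [39/50, 87/100)
  'a': [3/5 + 3/10*9/10, 3/5 + 3/10*1/1) = [87/100, 9/10)
  emit 'e', narrow to [33/50, 39/50)
Step 3: interval [33/50, 39/50), width = 39/50 - 33/50 = 3/25
  'f': [33/50 + 3/25*0/1, 33/50 + 3/25*1/5) = [33/50, 171/250)
  'e': [33/50 + 3/25*1/5, 33/50 + 3/25*3/5) = [171/250, 183/250)
  'b': [33/50 + 3/25*3/5, 33/50 + 3/25*9/10) = [183/250, 96/125)
  'a': [33/50 + 3/25*9/10, 33/50 + 3/25*1/1) = [96/125, 39/50) <- contains code 3897/5000
  emit 'a', narrow to [96/125, 39/50)
Step 4: interval [96/125, 39/50), width = 39/50 - 96/125 = 3/250
  'f': [96/125 + 3/250*0/1, 96/125 + 3/250*1/5) = [96/125, 963/1250)
  'e': [96/125 + 3/250*1/5, 96/125 + 3/250*3/5) = [963/1250, 969/1250)
  'b': [96/125 + 3/250*3/5, 96/125 + 3/250*9/10) = [969/1250, 1947/2500)
  'a': [96/125 + 3/250*9/10, 96/125 + 3/250*1/1) = [1947/2500, 39/50) <- contains code 3897/5000
  emit 'a', narrow to [1947/2500, 39/50)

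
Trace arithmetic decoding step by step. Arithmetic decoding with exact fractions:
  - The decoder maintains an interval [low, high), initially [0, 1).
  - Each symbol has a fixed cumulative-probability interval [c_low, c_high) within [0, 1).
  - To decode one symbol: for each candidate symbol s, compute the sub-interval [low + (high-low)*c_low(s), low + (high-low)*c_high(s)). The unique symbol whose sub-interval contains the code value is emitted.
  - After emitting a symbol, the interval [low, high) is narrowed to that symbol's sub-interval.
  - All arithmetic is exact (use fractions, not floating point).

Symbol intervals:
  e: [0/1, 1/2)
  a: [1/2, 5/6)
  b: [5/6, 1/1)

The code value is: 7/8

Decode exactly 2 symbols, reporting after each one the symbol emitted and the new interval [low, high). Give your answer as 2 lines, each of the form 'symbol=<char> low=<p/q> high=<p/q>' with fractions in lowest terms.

Answer: symbol=b low=5/6 high=1/1
symbol=e low=5/6 high=11/12

Derivation:
Step 1: interval [0/1, 1/1), width = 1/1 - 0/1 = 1/1
  'e': [0/1 + 1/1*0/1, 0/1 + 1/1*1/2) = [0/1, 1/2)
  'a': [0/1 + 1/1*1/2, 0/1 + 1/1*5/6) = [1/2, 5/6)
  'b': [0/1 + 1/1*5/6, 0/1 + 1/1*1/1) = [5/6, 1/1) <- contains code 7/8
  emit 'b', narrow to [5/6, 1/1)
Step 2: interval [5/6, 1/1), width = 1/1 - 5/6 = 1/6
  'e': [5/6 + 1/6*0/1, 5/6 + 1/6*1/2) = [5/6, 11/12) <- contains code 7/8
  'a': [5/6 + 1/6*1/2, 5/6 + 1/6*5/6) = [11/12, 35/36)
  'b': [5/6 + 1/6*5/6, 5/6 + 1/6*1/1) = [35/36, 1/1)
  emit 'e', narrow to [5/6, 11/12)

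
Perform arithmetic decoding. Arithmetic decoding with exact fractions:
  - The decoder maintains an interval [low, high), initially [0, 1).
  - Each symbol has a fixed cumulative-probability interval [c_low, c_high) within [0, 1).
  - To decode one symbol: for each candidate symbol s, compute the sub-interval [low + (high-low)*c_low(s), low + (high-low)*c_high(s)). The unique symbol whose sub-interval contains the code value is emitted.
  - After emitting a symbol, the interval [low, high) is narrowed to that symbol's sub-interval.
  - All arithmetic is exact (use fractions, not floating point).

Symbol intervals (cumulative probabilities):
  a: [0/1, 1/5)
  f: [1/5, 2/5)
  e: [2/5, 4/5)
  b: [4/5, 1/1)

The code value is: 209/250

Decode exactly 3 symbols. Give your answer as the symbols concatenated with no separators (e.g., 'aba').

Answer: bab

Derivation:
Step 1: interval [0/1, 1/1), width = 1/1 - 0/1 = 1/1
  'a': [0/1 + 1/1*0/1, 0/1 + 1/1*1/5) = [0/1, 1/5)
  'f': [0/1 + 1/1*1/5, 0/1 + 1/1*2/5) = [1/5, 2/5)
  'e': [0/1 + 1/1*2/5, 0/1 + 1/1*4/5) = [2/5, 4/5)
  'b': [0/1 + 1/1*4/5, 0/1 + 1/1*1/1) = [4/5, 1/1) <- contains code 209/250
  emit 'b', narrow to [4/5, 1/1)
Step 2: interval [4/5, 1/1), width = 1/1 - 4/5 = 1/5
  'a': [4/5 + 1/5*0/1, 4/5 + 1/5*1/5) = [4/5, 21/25) <- contains code 209/250
  'f': [4/5 + 1/5*1/5, 4/5 + 1/5*2/5) = [21/25, 22/25)
  'e': [4/5 + 1/5*2/5, 4/5 + 1/5*4/5) = [22/25, 24/25)
  'b': [4/5 + 1/5*4/5, 4/5 + 1/5*1/1) = [24/25, 1/1)
  emit 'a', narrow to [4/5, 21/25)
Step 3: interval [4/5, 21/25), width = 21/25 - 4/5 = 1/25
  'a': [4/5 + 1/25*0/1, 4/5 + 1/25*1/5) = [4/5, 101/125)
  'f': [4/5 + 1/25*1/5, 4/5 + 1/25*2/5) = [101/125, 102/125)
  'e': [4/5 + 1/25*2/5, 4/5 + 1/25*4/5) = [102/125, 104/125)
  'b': [4/5 + 1/25*4/5, 4/5 + 1/25*1/1) = [104/125, 21/25) <- contains code 209/250
  emit 'b', narrow to [104/125, 21/25)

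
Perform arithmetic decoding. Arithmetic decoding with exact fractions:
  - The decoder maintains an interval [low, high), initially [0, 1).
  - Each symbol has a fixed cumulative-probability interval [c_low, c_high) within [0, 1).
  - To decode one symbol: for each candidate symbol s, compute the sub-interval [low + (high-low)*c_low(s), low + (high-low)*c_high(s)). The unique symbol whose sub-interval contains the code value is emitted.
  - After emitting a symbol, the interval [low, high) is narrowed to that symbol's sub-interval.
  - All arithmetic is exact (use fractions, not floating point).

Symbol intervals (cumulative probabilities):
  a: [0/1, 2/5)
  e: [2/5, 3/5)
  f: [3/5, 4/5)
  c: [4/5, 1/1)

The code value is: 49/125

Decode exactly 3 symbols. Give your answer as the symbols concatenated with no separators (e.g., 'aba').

Answer: acc

Derivation:
Step 1: interval [0/1, 1/1), width = 1/1 - 0/1 = 1/1
  'a': [0/1 + 1/1*0/1, 0/1 + 1/1*2/5) = [0/1, 2/5) <- contains code 49/125
  'e': [0/1 + 1/1*2/5, 0/1 + 1/1*3/5) = [2/5, 3/5)
  'f': [0/1 + 1/1*3/5, 0/1 + 1/1*4/5) = [3/5, 4/5)
  'c': [0/1 + 1/1*4/5, 0/1 + 1/1*1/1) = [4/5, 1/1)
  emit 'a', narrow to [0/1, 2/5)
Step 2: interval [0/1, 2/5), width = 2/5 - 0/1 = 2/5
  'a': [0/1 + 2/5*0/1, 0/1 + 2/5*2/5) = [0/1, 4/25)
  'e': [0/1 + 2/5*2/5, 0/1 + 2/5*3/5) = [4/25, 6/25)
  'f': [0/1 + 2/5*3/5, 0/1 + 2/5*4/5) = [6/25, 8/25)
  'c': [0/1 + 2/5*4/5, 0/1 + 2/5*1/1) = [8/25, 2/5) <- contains code 49/125
  emit 'c', narrow to [8/25, 2/5)
Step 3: interval [8/25, 2/5), width = 2/5 - 8/25 = 2/25
  'a': [8/25 + 2/25*0/1, 8/25 + 2/25*2/5) = [8/25, 44/125)
  'e': [8/25 + 2/25*2/5, 8/25 + 2/25*3/5) = [44/125, 46/125)
  'f': [8/25 + 2/25*3/5, 8/25 + 2/25*4/5) = [46/125, 48/125)
  'c': [8/25 + 2/25*4/5, 8/25 + 2/25*1/1) = [48/125, 2/5) <- contains code 49/125
  emit 'c', narrow to [48/125, 2/5)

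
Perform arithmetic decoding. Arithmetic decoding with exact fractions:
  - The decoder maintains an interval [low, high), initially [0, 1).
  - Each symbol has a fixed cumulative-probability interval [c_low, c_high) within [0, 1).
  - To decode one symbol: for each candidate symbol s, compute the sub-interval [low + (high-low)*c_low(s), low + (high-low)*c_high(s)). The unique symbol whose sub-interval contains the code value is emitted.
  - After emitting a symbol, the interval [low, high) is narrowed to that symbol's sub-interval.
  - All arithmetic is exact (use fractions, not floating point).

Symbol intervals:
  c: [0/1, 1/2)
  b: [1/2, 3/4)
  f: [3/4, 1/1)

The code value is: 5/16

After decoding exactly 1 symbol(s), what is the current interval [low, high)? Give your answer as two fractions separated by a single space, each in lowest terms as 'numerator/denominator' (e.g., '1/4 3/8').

Answer: 0/1 1/2

Derivation:
Step 1: interval [0/1, 1/1), width = 1/1 - 0/1 = 1/1
  'c': [0/1 + 1/1*0/1, 0/1 + 1/1*1/2) = [0/1, 1/2) <- contains code 5/16
  'b': [0/1 + 1/1*1/2, 0/1 + 1/1*3/4) = [1/2, 3/4)
  'f': [0/1 + 1/1*3/4, 0/1 + 1/1*1/1) = [3/4, 1/1)
  emit 'c', narrow to [0/1, 1/2)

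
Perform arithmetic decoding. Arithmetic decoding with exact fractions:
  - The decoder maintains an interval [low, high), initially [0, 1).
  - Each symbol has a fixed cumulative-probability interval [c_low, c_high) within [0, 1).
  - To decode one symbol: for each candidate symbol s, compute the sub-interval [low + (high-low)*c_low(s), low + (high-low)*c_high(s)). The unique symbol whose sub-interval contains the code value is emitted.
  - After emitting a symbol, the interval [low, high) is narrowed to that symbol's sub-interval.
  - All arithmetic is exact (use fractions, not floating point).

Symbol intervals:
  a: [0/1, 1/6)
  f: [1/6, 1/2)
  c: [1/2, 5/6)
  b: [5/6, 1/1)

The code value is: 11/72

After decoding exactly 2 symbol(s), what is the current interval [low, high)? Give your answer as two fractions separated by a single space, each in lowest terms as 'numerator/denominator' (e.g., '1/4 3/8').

Answer: 5/36 1/6

Derivation:
Step 1: interval [0/1, 1/1), width = 1/1 - 0/1 = 1/1
  'a': [0/1 + 1/1*0/1, 0/1 + 1/1*1/6) = [0/1, 1/6) <- contains code 11/72
  'f': [0/1 + 1/1*1/6, 0/1 + 1/1*1/2) = [1/6, 1/2)
  'c': [0/1 + 1/1*1/2, 0/1 + 1/1*5/6) = [1/2, 5/6)
  'b': [0/1 + 1/1*5/6, 0/1 + 1/1*1/1) = [5/6, 1/1)
  emit 'a', narrow to [0/1, 1/6)
Step 2: interval [0/1, 1/6), width = 1/6 - 0/1 = 1/6
  'a': [0/1 + 1/6*0/1, 0/1 + 1/6*1/6) = [0/1, 1/36)
  'f': [0/1 + 1/6*1/6, 0/1 + 1/6*1/2) = [1/36, 1/12)
  'c': [0/1 + 1/6*1/2, 0/1 + 1/6*5/6) = [1/12, 5/36)
  'b': [0/1 + 1/6*5/6, 0/1 + 1/6*1/1) = [5/36, 1/6) <- contains code 11/72
  emit 'b', narrow to [5/36, 1/6)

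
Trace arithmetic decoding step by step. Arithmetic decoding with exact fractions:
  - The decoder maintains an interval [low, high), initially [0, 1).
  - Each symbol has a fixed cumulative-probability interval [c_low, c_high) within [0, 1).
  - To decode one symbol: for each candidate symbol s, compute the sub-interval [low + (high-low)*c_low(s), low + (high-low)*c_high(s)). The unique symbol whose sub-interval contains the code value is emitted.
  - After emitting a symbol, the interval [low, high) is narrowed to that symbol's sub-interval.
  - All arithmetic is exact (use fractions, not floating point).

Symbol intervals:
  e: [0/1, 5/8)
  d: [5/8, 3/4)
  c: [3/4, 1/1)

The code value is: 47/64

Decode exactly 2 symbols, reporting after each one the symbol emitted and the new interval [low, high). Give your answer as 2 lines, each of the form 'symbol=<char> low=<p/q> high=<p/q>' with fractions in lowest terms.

Step 1: interval [0/1, 1/1), width = 1/1 - 0/1 = 1/1
  'e': [0/1 + 1/1*0/1, 0/1 + 1/1*5/8) = [0/1, 5/8)
  'd': [0/1 + 1/1*5/8, 0/1 + 1/1*3/4) = [5/8, 3/4) <- contains code 47/64
  'c': [0/1 + 1/1*3/4, 0/1 + 1/1*1/1) = [3/4, 1/1)
  emit 'd', narrow to [5/8, 3/4)
Step 2: interval [5/8, 3/4), width = 3/4 - 5/8 = 1/8
  'e': [5/8 + 1/8*0/1, 5/8 + 1/8*5/8) = [5/8, 45/64)
  'd': [5/8 + 1/8*5/8, 5/8 + 1/8*3/4) = [45/64, 23/32)
  'c': [5/8 + 1/8*3/4, 5/8 + 1/8*1/1) = [23/32, 3/4) <- contains code 47/64
  emit 'c', narrow to [23/32, 3/4)

Answer: symbol=d low=5/8 high=3/4
symbol=c low=23/32 high=3/4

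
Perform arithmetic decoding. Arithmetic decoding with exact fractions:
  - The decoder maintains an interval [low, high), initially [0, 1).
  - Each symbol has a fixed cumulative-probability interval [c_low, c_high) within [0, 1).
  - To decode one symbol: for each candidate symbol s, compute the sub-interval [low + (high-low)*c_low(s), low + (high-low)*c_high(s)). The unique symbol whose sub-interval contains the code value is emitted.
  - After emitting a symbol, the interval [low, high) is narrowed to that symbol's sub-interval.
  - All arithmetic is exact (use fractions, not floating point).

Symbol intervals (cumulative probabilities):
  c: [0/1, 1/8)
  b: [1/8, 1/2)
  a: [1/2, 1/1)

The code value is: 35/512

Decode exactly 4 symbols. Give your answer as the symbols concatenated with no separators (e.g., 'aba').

Answer: caca

Derivation:
Step 1: interval [0/1, 1/1), width = 1/1 - 0/1 = 1/1
  'c': [0/1 + 1/1*0/1, 0/1 + 1/1*1/8) = [0/1, 1/8) <- contains code 35/512
  'b': [0/1 + 1/1*1/8, 0/1 + 1/1*1/2) = [1/8, 1/2)
  'a': [0/1 + 1/1*1/2, 0/1 + 1/1*1/1) = [1/2, 1/1)
  emit 'c', narrow to [0/1, 1/8)
Step 2: interval [0/1, 1/8), width = 1/8 - 0/1 = 1/8
  'c': [0/1 + 1/8*0/1, 0/1 + 1/8*1/8) = [0/1, 1/64)
  'b': [0/1 + 1/8*1/8, 0/1 + 1/8*1/2) = [1/64, 1/16)
  'a': [0/1 + 1/8*1/2, 0/1 + 1/8*1/1) = [1/16, 1/8) <- contains code 35/512
  emit 'a', narrow to [1/16, 1/8)
Step 3: interval [1/16, 1/8), width = 1/8 - 1/16 = 1/16
  'c': [1/16 + 1/16*0/1, 1/16 + 1/16*1/8) = [1/16, 9/128) <- contains code 35/512
  'b': [1/16 + 1/16*1/8, 1/16 + 1/16*1/2) = [9/128, 3/32)
  'a': [1/16 + 1/16*1/2, 1/16 + 1/16*1/1) = [3/32, 1/8)
  emit 'c', narrow to [1/16, 9/128)
Step 4: interval [1/16, 9/128), width = 9/128 - 1/16 = 1/128
  'c': [1/16 + 1/128*0/1, 1/16 + 1/128*1/8) = [1/16, 65/1024)
  'b': [1/16 + 1/128*1/8, 1/16 + 1/128*1/2) = [65/1024, 17/256)
  'a': [1/16 + 1/128*1/2, 1/16 + 1/128*1/1) = [17/256, 9/128) <- contains code 35/512
  emit 'a', narrow to [17/256, 9/128)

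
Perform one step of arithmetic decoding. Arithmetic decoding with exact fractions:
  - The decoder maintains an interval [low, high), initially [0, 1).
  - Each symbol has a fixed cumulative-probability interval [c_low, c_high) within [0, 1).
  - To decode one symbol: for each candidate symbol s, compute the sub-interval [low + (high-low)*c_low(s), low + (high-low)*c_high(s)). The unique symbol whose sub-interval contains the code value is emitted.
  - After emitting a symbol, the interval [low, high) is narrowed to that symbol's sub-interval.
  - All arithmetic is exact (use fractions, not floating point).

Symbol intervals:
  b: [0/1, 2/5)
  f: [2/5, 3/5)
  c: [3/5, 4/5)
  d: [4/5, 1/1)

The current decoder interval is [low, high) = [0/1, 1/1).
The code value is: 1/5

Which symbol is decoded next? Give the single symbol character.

Interval width = high − low = 1/1 − 0/1 = 1/1
Scaled code = (code − low) / width = (1/5 − 0/1) / 1/1 = 1/5
  b: [0/1, 2/5) ← scaled code falls here ✓
  f: [2/5, 3/5) 
  c: [3/5, 4/5) 
  d: [4/5, 1/1) 

Answer: b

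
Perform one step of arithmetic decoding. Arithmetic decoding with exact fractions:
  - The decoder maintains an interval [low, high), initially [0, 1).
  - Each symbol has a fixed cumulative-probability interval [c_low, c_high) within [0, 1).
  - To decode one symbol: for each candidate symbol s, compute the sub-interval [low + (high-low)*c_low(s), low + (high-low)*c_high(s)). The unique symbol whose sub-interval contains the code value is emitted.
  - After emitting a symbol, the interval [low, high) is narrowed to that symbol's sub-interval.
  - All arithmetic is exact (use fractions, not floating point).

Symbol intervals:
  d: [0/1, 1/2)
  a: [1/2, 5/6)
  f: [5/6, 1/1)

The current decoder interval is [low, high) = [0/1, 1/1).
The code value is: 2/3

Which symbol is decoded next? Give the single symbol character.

Interval width = high − low = 1/1 − 0/1 = 1/1
Scaled code = (code − low) / width = (2/3 − 0/1) / 1/1 = 2/3
  d: [0/1, 1/2) 
  a: [1/2, 5/6) ← scaled code falls here ✓
  f: [5/6, 1/1) 

Answer: a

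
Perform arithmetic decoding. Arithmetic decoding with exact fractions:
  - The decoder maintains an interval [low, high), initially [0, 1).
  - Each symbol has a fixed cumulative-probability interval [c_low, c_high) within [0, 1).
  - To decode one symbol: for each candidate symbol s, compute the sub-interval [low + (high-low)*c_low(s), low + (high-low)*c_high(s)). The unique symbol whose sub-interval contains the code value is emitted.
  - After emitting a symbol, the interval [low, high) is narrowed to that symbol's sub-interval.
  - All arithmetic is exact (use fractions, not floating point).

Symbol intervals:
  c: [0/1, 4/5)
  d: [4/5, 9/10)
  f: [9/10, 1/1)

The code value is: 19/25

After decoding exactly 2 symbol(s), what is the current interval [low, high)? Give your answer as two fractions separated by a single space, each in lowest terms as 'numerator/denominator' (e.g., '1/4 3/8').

Step 1: interval [0/1, 1/1), width = 1/1 - 0/1 = 1/1
  'c': [0/1 + 1/1*0/1, 0/1 + 1/1*4/5) = [0/1, 4/5) <- contains code 19/25
  'd': [0/1 + 1/1*4/5, 0/1 + 1/1*9/10) = [4/5, 9/10)
  'f': [0/1 + 1/1*9/10, 0/1 + 1/1*1/1) = [9/10, 1/1)
  emit 'c', narrow to [0/1, 4/5)
Step 2: interval [0/1, 4/5), width = 4/5 - 0/1 = 4/5
  'c': [0/1 + 4/5*0/1, 0/1 + 4/5*4/5) = [0/1, 16/25)
  'd': [0/1 + 4/5*4/5, 0/1 + 4/5*9/10) = [16/25, 18/25)
  'f': [0/1 + 4/5*9/10, 0/1 + 4/5*1/1) = [18/25, 4/5) <- contains code 19/25
  emit 'f', narrow to [18/25, 4/5)

Answer: 18/25 4/5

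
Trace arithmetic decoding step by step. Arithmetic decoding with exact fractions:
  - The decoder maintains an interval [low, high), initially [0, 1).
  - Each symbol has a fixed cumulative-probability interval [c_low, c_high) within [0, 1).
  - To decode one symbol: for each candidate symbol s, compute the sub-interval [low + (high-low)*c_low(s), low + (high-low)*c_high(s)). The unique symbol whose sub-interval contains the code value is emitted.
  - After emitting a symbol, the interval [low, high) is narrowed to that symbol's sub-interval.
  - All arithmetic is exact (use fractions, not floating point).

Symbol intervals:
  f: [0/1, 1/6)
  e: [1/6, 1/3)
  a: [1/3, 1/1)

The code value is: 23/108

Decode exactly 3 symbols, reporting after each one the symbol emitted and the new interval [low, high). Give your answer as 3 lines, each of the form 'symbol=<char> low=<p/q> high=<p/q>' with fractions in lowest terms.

Step 1: interval [0/1, 1/1), width = 1/1 - 0/1 = 1/1
  'f': [0/1 + 1/1*0/1, 0/1 + 1/1*1/6) = [0/1, 1/6)
  'e': [0/1 + 1/1*1/6, 0/1 + 1/1*1/3) = [1/6, 1/3) <- contains code 23/108
  'a': [0/1 + 1/1*1/3, 0/1 + 1/1*1/1) = [1/3, 1/1)
  emit 'e', narrow to [1/6, 1/3)
Step 2: interval [1/6, 1/3), width = 1/3 - 1/6 = 1/6
  'f': [1/6 + 1/6*0/1, 1/6 + 1/6*1/6) = [1/6, 7/36)
  'e': [1/6 + 1/6*1/6, 1/6 + 1/6*1/3) = [7/36, 2/9) <- contains code 23/108
  'a': [1/6 + 1/6*1/3, 1/6 + 1/6*1/1) = [2/9, 1/3)
  emit 'e', narrow to [7/36, 2/9)
Step 3: interval [7/36, 2/9), width = 2/9 - 7/36 = 1/36
  'f': [7/36 + 1/36*0/1, 7/36 + 1/36*1/6) = [7/36, 43/216)
  'e': [7/36 + 1/36*1/6, 7/36 + 1/36*1/3) = [43/216, 11/54)
  'a': [7/36 + 1/36*1/3, 7/36 + 1/36*1/1) = [11/54, 2/9) <- contains code 23/108
  emit 'a', narrow to [11/54, 2/9)

Answer: symbol=e low=1/6 high=1/3
symbol=e low=7/36 high=2/9
symbol=a low=11/54 high=2/9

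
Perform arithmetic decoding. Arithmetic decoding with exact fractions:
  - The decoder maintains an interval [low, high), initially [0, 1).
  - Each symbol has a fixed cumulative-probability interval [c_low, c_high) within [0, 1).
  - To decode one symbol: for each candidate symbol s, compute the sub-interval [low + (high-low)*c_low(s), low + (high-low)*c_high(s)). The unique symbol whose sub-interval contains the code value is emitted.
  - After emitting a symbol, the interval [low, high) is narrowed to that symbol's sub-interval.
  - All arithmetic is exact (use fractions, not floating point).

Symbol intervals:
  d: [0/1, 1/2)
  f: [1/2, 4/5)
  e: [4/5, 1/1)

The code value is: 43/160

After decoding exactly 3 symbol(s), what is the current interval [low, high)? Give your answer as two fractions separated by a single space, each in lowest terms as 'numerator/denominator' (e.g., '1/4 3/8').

Answer: 1/4 13/40

Derivation:
Step 1: interval [0/1, 1/1), width = 1/1 - 0/1 = 1/1
  'd': [0/1 + 1/1*0/1, 0/1 + 1/1*1/2) = [0/1, 1/2) <- contains code 43/160
  'f': [0/1 + 1/1*1/2, 0/1 + 1/1*4/5) = [1/2, 4/5)
  'e': [0/1 + 1/1*4/5, 0/1 + 1/1*1/1) = [4/5, 1/1)
  emit 'd', narrow to [0/1, 1/2)
Step 2: interval [0/1, 1/2), width = 1/2 - 0/1 = 1/2
  'd': [0/1 + 1/2*0/1, 0/1 + 1/2*1/2) = [0/1, 1/4)
  'f': [0/1 + 1/2*1/2, 0/1 + 1/2*4/5) = [1/4, 2/5) <- contains code 43/160
  'e': [0/1 + 1/2*4/5, 0/1 + 1/2*1/1) = [2/5, 1/2)
  emit 'f', narrow to [1/4, 2/5)
Step 3: interval [1/4, 2/5), width = 2/5 - 1/4 = 3/20
  'd': [1/4 + 3/20*0/1, 1/4 + 3/20*1/2) = [1/4, 13/40) <- contains code 43/160
  'f': [1/4 + 3/20*1/2, 1/4 + 3/20*4/5) = [13/40, 37/100)
  'e': [1/4 + 3/20*4/5, 1/4 + 3/20*1/1) = [37/100, 2/5)
  emit 'd', narrow to [1/4, 13/40)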